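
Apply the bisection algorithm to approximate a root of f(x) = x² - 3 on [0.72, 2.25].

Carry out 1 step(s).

f(x) = x² - 3
Initial interval: [0.72, 2.25]

Iteration 1:
  c_1 = (0.720000 + 2.250000)/2 = 1.485000
  f(c_1) = f(1.485000) = -0.794775
  f(a) × f(c) ≥ 0, new interval: [1.485000, 2.250000]

After 1 iteration(s), the approximation is c_1 = 1.485000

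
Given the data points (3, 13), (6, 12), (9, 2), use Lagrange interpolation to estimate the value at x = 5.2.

Lagrange interpolation formula:
P(x) = Σ yᵢ × Lᵢ(x)
where Lᵢ(x) = Π_{j≠i} (x - xⱼ)/(xᵢ - xⱼ)

L_0(5.2) = (5.2 - 6)/(3 - 6) × (5.2 - 9)/(3 - 9) = 0.168889
L_1(5.2) = (5.2 - 3)/(6 - 3) × (5.2 - 9)/(6 - 9) = 0.928889
L_2(5.2) = (5.2 - 3)/(9 - 3) × (5.2 - 6)/(9 - 6) = -0.097778

P(5.2) = 13×L_0(5.2) + 12×L_1(5.2) + 2×L_2(5.2)
P(5.2) = 13.146667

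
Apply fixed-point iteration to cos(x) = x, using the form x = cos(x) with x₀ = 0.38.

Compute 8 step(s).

Equation: cos(x) = x
Fixed-point form: x = cos(x)
x₀ = 0.38

x_1 = g(0.380000) = 0.928665
x_2 = g(0.928665) = 0.598904
x_3 = g(0.598904) = 0.825954
x_4 = g(0.825954) = 0.677856
x_5 = g(0.677856) = 0.778919
x_6 = g(0.778919) = 0.711673
x_7 = g(0.711673) = 0.757270
x_8 = g(0.757270) = 0.726714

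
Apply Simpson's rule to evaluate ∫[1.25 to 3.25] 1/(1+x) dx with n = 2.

f(x) = 1/(1+x)
a = 1.25, b = 3.25, n = 2
h = (b - a)/n = 1.000000

Simpson's rule: (h/3)[f(x₀) + 4f(x₁) + 2f(x₂) + ... + f(xₙ)]

x_0 = 1.2500, f(x_0) = 0.444444, coefficient = 1
x_1 = 2.2500, f(x_1) = 0.307692, coefficient = 4
x_2 = 3.2500, f(x_2) = 0.235294, coefficient = 1

I ≈ (1.000000/3) × 1.910508 = 0.636836
Exact value: 0.635989
Error: 0.000847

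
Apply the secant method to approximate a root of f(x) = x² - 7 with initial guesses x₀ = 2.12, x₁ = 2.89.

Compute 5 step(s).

f(x) = x² - 7
x₀ = 2.12, x₁ = 2.89

Secant formula: x_{n+1} = x_n - f(x_n)(x_n - x_{n-1})/(f(x_n) - f(x_{n-1}))

Iteration 1:
  f(2.120000) = -2.505600
  f(2.890000) = 1.352100
  x_2 = 2.890000 - 1.352100×(2.890000 - 2.120000)/(1.352100 - (-2.505600))
       = 2.620120
Iteration 2:
  f(2.890000) = 1.352100
  f(2.620120) = -0.134972
  x_3 = 2.620120 - (-0.134972)×(2.620120 - 2.890000)/(-0.134972 - 1.352100)
       = 2.644615
Iteration 3:
  f(2.620120) = -0.134972
  f(2.644615) = -0.006011
  x_4 = 2.644615 - (-0.006011)×(2.644615 - 2.620120)/(-0.006011 - (-0.134972))
       = 2.645757
Iteration 4:
  f(2.644615) = -0.006011
  f(2.645757) = 0.000029
  x_5 = 2.645757 - 0.000029×(2.645757 - 2.644615)/(0.000029 - (-0.006011))
       = 2.645751
Iteration 5:
  f(2.645757) = 0.000029
  f(2.645751) = 0.000000
  x_6 = 2.645751 - 0.000000×(2.645751 - 2.645757)/(0.000000 - 0.000029)
       = 2.645751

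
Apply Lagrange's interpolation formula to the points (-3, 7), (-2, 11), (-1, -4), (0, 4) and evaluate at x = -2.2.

Lagrange interpolation formula:
P(x) = Σ yᵢ × Lᵢ(x)
where Lᵢ(x) = Π_{j≠i} (x - xⱼ)/(xᵢ - xⱼ)

L_0(-2.2) = (-2.2 - (-2))/(-3 - (-2)) × (-2.2 - (-1))/(-3 - (-1)) × (-2.2 - 0)/(-3 - 0) = 0.088000
L_1(-2.2) = (-2.2 - (-3))/(-2 - (-3)) × (-2.2 - (-1))/(-2 - (-1)) × (-2.2 - 0)/(-2 - 0) = 1.056000
L_2(-2.2) = (-2.2 - (-3))/(-1 - (-3)) × (-2.2 - (-2))/(-1 - (-2)) × (-2.2 - 0)/(-1 - 0) = -0.176000
L_3(-2.2) = (-2.2 - (-3))/(0 - (-3)) × (-2.2 - (-2))/(0 - (-2)) × (-2.2 - (-1))/(0 - (-1)) = 0.032000

P(-2.2) = 7×L_0(-2.2) + 11×L_1(-2.2) + (-4)×L_2(-2.2) + 4×L_3(-2.2)
P(-2.2) = 13.064000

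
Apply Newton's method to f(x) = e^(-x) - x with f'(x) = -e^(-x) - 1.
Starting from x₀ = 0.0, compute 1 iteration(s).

f(x) = e^(-x) - x
f'(x) = -e^(-x) - 1
x₀ = 0.0

Newton-Raphson formula: x_{n+1} = x_n - f(x_n)/f'(x_n)

Iteration 1:
  f(0.000000) = 1.000000
  f'(0.000000) = -2.000000
  x_1 = 0.000000 - 1.000000/(-2.000000) = 0.500000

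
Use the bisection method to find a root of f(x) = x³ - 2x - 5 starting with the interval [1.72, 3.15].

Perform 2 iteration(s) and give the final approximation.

f(x) = x³ - 2x - 5
Initial interval: [1.72, 3.15]

Iteration 1:
  c_1 = (1.720000 + 3.150000)/2 = 2.435000
  f(c_1) = f(2.435000) = 4.567663
  f(a) × f(c) < 0, new interval: [1.720000, 2.435000]
Iteration 2:
  c_2 = (1.720000 + 2.435000)/2 = 2.077500
  f(c_2) = f(2.077500) = -0.188497
  f(a) × f(c) ≥ 0, new interval: [2.077500, 2.435000]

After 2 iteration(s), the approximation is c_2 = 2.077500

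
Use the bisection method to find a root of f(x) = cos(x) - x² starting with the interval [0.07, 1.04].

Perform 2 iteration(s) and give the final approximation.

f(x) = cos(x) - x²
Initial interval: [0.07, 1.04]

Iteration 1:
  c_1 = (0.070000 + 1.040000)/2 = 0.555000
  f(c_1) = f(0.555000) = 0.541875
  f(a) × f(c) ≥ 0, new interval: [0.555000, 1.040000]
Iteration 2:
  c_2 = (0.555000 + 1.040000)/2 = 0.797500
  f(c_2) = f(0.797500) = 0.062492
  f(a) × f(c) ≥ 0, new interval: [0.797500, 1.040000]

After 2 iteration(s), the approximation is c_2 = 0.797500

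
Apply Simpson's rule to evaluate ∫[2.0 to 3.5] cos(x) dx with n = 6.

f(x) = cos(x)
a = 2.0, b = 3.5, n = 6
h = (b - a)/n = 0.250000

Simpson's rule: (h/3)[f(x₀) + 4f(x₁) + 2f(x₂) + ... + f(xₙ)]

x_0 = 2.0000, f(x_0) = -0.416147, coefficient = 1
x_1 = 2.2500, f(x_1) = -0.628174, coefficient = 4
x_2 = 2.5000, f(x_2) = -0.801144, coefficient = 2
x_3 = 2.7500, f(x_3) = -0.924302, coefficient = 4
x_4 = 3.0000, f(x_4) = -0.989992, coefficient = 2
x_5 = 3.2500, f(x_5) = -0.994130, coefficient = 4
x_6 = 3.5000, f(x_6) = -0.936457, coefficient = 1

I ≈ (0.250000/3) × -15.121298 = -1.260108
Exact value: -1.260081
Error: 0.000028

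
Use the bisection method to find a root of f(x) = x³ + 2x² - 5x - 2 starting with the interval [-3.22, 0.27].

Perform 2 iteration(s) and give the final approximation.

f(x) = x³ + 2x² - 5x - 2
Initial interval: [-3.22, 0.27]

Iteration 1:
  c_1 = (-3.220000 + 0.270000)/2 = -1.475000
  f(c_1) = f(-1.475000) = 6.517203
  f(a) × f(c) ≥ 0, new interval: [-1.475000, 0.270000]
Iteration 2:
  c_2 = (-1.475000 + 0.270000)/2 = -0.602500
  f(c_2) = f(-0.602500) = 1.519801
  f(a) × f(c) ≥ 0, new interval: [-0.602500, 0.270000]

After 2 iteration(s), the approximation is c_2 = -0.602500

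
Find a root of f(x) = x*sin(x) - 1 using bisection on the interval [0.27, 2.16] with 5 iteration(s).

f(x) = x*sin(x) - 1
Initial interval: [0.27, 2.16]

Iteration 1:
  c_1 = (0.270000 + 2.160000)/2 = 1.215000
  f(c_1) = f(1.215000) = 0.138904
  f(a) × f(c) < 0, new interval: [0.270000, 1.215000]
Iteration 2:
  c_2 = (0.270000 + 1.215000)/2 = 0.742500
  f(c_2) = f(0.742500) = -0.497972
  f(a) × f(c) ≥ 0, new interval: [0.742500, 1.215000]
Iteration 3:
  c_3 = (0.742500 + 1.215000)/2 = 0.978750
  f(c_3) = f(0.978750) = -0.187833
  f(a) × f(c) ≥ 0, new interval: [0.978750, 1.215000]
Iteration 4:
  c_4 = (0.978750 + 1.215000)/2 = 1.096875
  f(c_4) = f(1.096875) = -0.024017
  f(a) × f(c) ≥ 0, new interval: [1.096875, 1.215000]
Iteration 5:
  c_5 = (1.096875 + 1.215000)/2 = 1.155938
  f(c_5) = f(1.155938) = 0.057883
  f(a) × f(c) < 0, new interval: [1.096875, 1.155938]

After 5 iteration(s), the approximation is c_5 = 1.155938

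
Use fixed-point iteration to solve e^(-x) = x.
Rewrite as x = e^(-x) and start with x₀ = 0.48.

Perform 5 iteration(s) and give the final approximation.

Equation: e^(-x) = x
Fixed-point form: x = e^(-x)
x₀ = 0.48

x_1 = g(0.480000) = 0.618783
x_2 = g(0.618783) = 0.538599
x_3 = g(0.538599) = 0.583565
x_4 = g(0.583565) = 0.557906
x_5 = g(0.557906) = 0.572407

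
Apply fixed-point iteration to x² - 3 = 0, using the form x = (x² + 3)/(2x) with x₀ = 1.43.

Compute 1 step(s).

Equation: x² - 3 = 0
Fixed-point form: x = (x² + 3)/(2x)
x₀ = 1.43

x_1 = g(1.430000) = 1.763951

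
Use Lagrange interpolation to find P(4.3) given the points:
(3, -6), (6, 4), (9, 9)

Lagrange interpolation formula:
P(x) = Σ yᵢ × Lᵢ(x)
where Lᵢ(x) = Π_{j≠i} (x - xⱼ)/(xᵢ - xⱼ)

L_0(4.3) = (4.3 - 6)/(3 - 6) × (4.3 - 9)/(3 - 9) = 0.443889
L_1(4.3) = (4.3 - 3)/(6 - 3) × (4.3 - 9)/(6 - 9) = 0.678889
L_2(4.3) = (4.3 - 3)/(9 - 3) × (4.3 - 6)/(9 - 6) = -0.122778

P(4.3) = (-6)×L_0(4.3) + 4×L_1(4.3) + 9×L_2(4.3)
P(4.3) = -1.052778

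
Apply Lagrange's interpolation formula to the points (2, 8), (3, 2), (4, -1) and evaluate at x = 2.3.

Lagrange interpolation formula:
P(x) = Σ yᵢ × Lᵢ(x)
where Lᵢ(x) = Π_{j≠i} (x - xⱼ)/(xᵢ - xⱼ)

L_0(2.3) = (2.3 - 3)/(2 - 3) × (2.3 - 4)/(2 - 4) = 0.595000
L_1(2.3) = (2.3 - 2)/(3 - 2) × (2.3 - 4)/(3 - 4) = 0.510000
L_2(2.3) = (2.3 - 2)/(4 - 2) × (2.3 - 3)/(4 - 3) = -0.105000

P(2.3) = 8×L_0(2.3) + 2×L_1(2.3) + (-1)×L_2(2.3)
P(2.3) = 5.885000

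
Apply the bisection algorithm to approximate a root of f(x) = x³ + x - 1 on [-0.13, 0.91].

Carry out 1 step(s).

f(x) = x³ + x - 1
Initial interval: [-0.13, 0.91]

Iteration 1:
  c_1 = (-0.130000 + 0.910000)/2 = 0.390000
  f(c_1) = f(0.390000) = -0.550681
  f(a) × f(c) ≥ 0, new interval: [0.390000, 0.910000]

After 1 iteration(s), the approximation is c_1 = 0.390000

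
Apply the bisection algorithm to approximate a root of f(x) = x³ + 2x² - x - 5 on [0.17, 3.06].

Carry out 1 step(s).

f(x) = x³ + 2x² - x - 5
Initial interval: [0.17, 3.06]

Iteration 1:
  c_1 = (0.170000 + 3.060000)/2 = 1.615000
  f(c_1) = f(1.615000) = 2.813733
  f(a) × f(c) < 0, new interval: [0.170000, 1.615000]

After 1 iteration(s), the approximation is c_1 = 1.615000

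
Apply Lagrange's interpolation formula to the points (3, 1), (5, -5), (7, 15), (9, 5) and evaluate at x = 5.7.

Lagrange interpolation formula:
P(x) = Σ yᵢ × Lᵢ(x)
where Lᵢ(x) = Π_{j≠i} (x - xⱼ)/(xᵢ - xⱼ)

L_0(5.7) = (5.7 - 5)/(3 - 5) × (5.7 - 7)/(3 - 7) × (5.7 - 9)/(3 - 9) = -0.062563
L_1(5.7) = (5.7 - 3)/(5 - 3) × (5.7 - 7)/(5 - 7) × (5.7 - 9)/(5 - 9) = 0.723937
L_2(5.7) = (5.7 - 3)/(7 - 3) × (5.7 - 5)/(7 - 5) × (5.7 - 9)/(7 - 9) = 0.389813
L_3(5.7) = (5.7 - 3)/(9 - 3) × (5.7 - 5)/(9 - 5) × (5.7 - 7)/(9 - 7) = -0.051188

P(5.7) = 1×L_0(5.7) + (-5)×L_1(5.7) + 15×L_2(5.7) + 5×L_3(5.7)
P(5.7) = 1.909000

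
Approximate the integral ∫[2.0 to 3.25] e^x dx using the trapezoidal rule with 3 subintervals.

f(x) = e^x
a = 2.0, b = 3.25, n = 3
h = (b - a)/n = 0.416667

Trapezoidal rule: (h/2)[f(x₀) + 2f(x₁) + 2f(x₂) + ... + f(xₙ)]

x_0 = 2.0000, f(x_0) = 7.389056, coefficient = 1
x_1 = 2.4167, f(x_1) = 11.208436, coefficient = 2
x_2 = 2.8333, f(x_2) = 17.002040, coefficient = 2
x_3 = 3.2500, f(x_3) = 25.790340, coefficient = 1

I ≈ (0.416667/2) × 89.600347 = 18.666739
Exact value: 18.401284
Error: 0.265455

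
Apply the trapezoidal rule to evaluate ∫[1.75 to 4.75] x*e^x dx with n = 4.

f(x) = x*e^x
a = 1.75, b = 4.75, n = 4
h = (b - a)/n = 0.750000

Trapezoidal rule: (h/2)[f(x₀) + 2f(x₁) + 2f(x₂) + ... + f(xₙ)]

x_0 = 1.7500, f(x_0) = 10.070555, coefficient = 1
x_1 = 2.5000, f(x_1) = 30.456235, coefficient = 2
x_2 = 3.2500, f(x_2) = 83.818605, coefficient = 2
x_3 = 4.0000, f(x_3) = 218.392600, coefficient = 2
x_4 = 4.7500, f(x_4) = 549.025352, coefficient = 1

I ≈ (0.750000/2) × 1224.430786 = 459.161545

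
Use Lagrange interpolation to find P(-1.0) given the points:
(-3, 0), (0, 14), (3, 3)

Lagrange interpolation formula:
P(x) = Σ yᵢ × Lᵢ(x)
where Lᵢ(x) = Π_{j≠i} (x - xⱼ)/(xᵢ - xⱼ)

L_0(-1.0) = (-1.0 - 0)/(-3 - 0) × (-1.0 - 3)/(-3 - 3) = 0.222222
L_1(-1.0) = (-1.0 - (-3))/(0 - (-3)) × (-1.0 - 3)/(0 - 3) = 0.888889
L_2(-1.0) = (-1.0 - (-3))/(3 - (-3)) × (-1.0 - 0)/(3 - 0) = -0.111111

P(-1.0) = 0×L_0(-1.0) + 14×L_1(-1.0) + 3×L_2(-1.0)
P(-1.0) = 12.111111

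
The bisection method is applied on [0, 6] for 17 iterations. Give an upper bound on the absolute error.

Bisection error bound: |error| ≤ (b-a)/2^n
|error| ≤ (6 - 0)/2^17 = 6/2^17
|error| ≤ 0.0000457764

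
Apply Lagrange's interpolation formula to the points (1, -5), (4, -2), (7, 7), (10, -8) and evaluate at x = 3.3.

Lagrange interpolation formula:
P(x) = Σ yᵢ × Lᵢ(x)
where Lᵢ(x) = Π_{j≠i} (x - xⱼ)/(xᵢ - xⱼ)

L_0(3.3) = (3.3 - 4)/(1 - 4) × (3.3 - 7)/(1 - 7) × (3.3 - 10)/(1 - 10) = 0.107117
L_1(3.3) = (3.3 - 1)/(4 - 1) × (3.3 - 7)/(4 - 7) × (3.3 - 10)/(4 - 10) = 1.055870
L_2(3.3) = (3.3 - 1)/(7 - 1) × (3.3 - 4)/(7 - 4) × (3.3 - 10)/(7 - 10) = -0.199759
L_3(3.3) = (3.3 - 1)/(10 - 1) × (3.3 - 4)/(10 - 4) × (3.3 - 7)/(10 - 7) = 0.036772

P(3.3) = (-5)×L_0(3.3) + (-2)×L_1(3.3) + 7×L_2(3.3) + (-8)×L_3(3.3)
P(3.3) = -4.339815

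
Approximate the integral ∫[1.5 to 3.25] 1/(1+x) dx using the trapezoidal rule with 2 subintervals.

f(x) = 1/(1+x)
a = 1.5, b = 3.25, n = 2
h = (b - a)/n = 0.875000

Trapezoidal rule: (h/2)[f(x₀) + 2f(x₁) + 2f(x₂) + ... + f(xₙ)]

x_0 = 1.5000, f(x_0) = 0.400000, coefficient = 1
x_1 = 2.3750, f(x_1) = 0.296296, coefficient = 2
x_2 = 3.2500, f(x_2) = 0.235294, coefficient = 1

I ≈ (0.875000/2) × 1.227887 = 0.537200
Exact value: 0.530628
Error: 0.006572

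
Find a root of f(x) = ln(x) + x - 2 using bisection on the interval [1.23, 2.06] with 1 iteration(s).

f(x) = ln(x) + x - 2
Initial interval: [1.23, 2.06]

Iteration 1:
  c_1 = (1.230000 + 2.060000)/2 = 1.645000
  f(c_1) = f(1.645000) = 0.142740
  f(a) × f(c) < 0, new interval: [1.230000, 1.645000]

After 1 iteration(s), the approximation is c_1 = 1.645000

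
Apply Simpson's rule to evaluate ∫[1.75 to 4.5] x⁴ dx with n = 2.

f(x) = x⁴
a = 1.75, b = 4.5, n = 2
h = (b - a)/n = 1.375000

Simpson's rule: (h/3)[f(x₀) + 4f(x₁) + 2f(x₂) + ... + f(xₙ)]

x_0 = 1.7500, f(x_0) = 9.378906, coefficient = 1
x_1 = 3.1250, f(x_1) = 95.367432, coefficient = 4
x_2 = 4.5000, f(x_2) = 410.062500, coefficient = 1

I ≈ (1.375000/3) × 800.911133 = 367.084269
Exact value: 365.773633
Error: 1.310636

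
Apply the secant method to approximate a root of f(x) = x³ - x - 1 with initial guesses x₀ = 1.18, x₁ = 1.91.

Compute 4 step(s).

f(x) = x³ - x - 1
x₀ = 1.18, x₁ = 1.91

Secant formula: x_{n+1} = x_n - f(x_n)(x_n - x_{n-1})/(f(x_n) - f(x_{n-1}))

Iteration 1:
  f(1.180000) = -0.536968
  f(1.910000) = 4.057871
  x_2 = 1.910000 - 4.057871×(1.910000 - 1.180000)/(4.057871 - (-0.536968))
       = 1.265310
Iteration 2:
  f(1.910000) = 4.057871
  f(1.265310) = -0.239536
  x_3 = 1.265310 - (-0.239536)×(1.265310 - 1.910000)/(-0.239536 - 4.057871)
       = 1.301245
Iteration 3:
  f(1.265310) = -0.239536
  f(1.301245) = -0.097927
  x_4 = 1.301245 - (-0.097927)×(1.301245 - 1.265310)/(-0.097927 - (-0.239536))
       = 1.326095
Iteration 4:
  f(1.301245) = -0.097927
  f(1.326095) = 0.005880
  x_5 = 1.326095 - 0.005880×(1.326095 - 1.301245)/(0.005880 - (-0.097927))
       = 1.324687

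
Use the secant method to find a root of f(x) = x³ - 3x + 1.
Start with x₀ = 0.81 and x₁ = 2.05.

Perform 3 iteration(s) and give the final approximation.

f(x) = x³ - 3x + 1
x₀ = 0.81, x₁ = 2.05

Secant formula: x_{n+1} = x_n - f(x_n)(x_n - x_{n-1})/(f(x_n) - f(x_{n-1}))

Iteration 1:
  f(0.810000) = -0.898559
  f(2.050000) = 3.465125
  x_2 = 2.050000 - 3.465125×(2.050000 - 0.810000)/(3.465125 - (-0.898559))
       = 1.065338
Iteration 2:
  f(2.050000) = 3.465125
  f(1.065338) = -0.986914
  x_3 = 1.065338 - (-0.986914)×(1.065338 - 2.050000)/(-0.986914 - 3.465125)
       = 1.283615
Iteration 3:
  f(1.065338) = -0.986914
  f(1.283615) = -0.735875
  x_4 = 1.283615 - (-0.735875)×(1.283615 - 1.065338)/(-0.735875 - (-0.986914))
       = 1.923454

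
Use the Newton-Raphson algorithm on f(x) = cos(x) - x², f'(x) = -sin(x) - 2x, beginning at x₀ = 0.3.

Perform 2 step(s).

f(x) = cos(x) - x²
f'(x) = -sin(x) - 2x
x₀ = 0.3

Newton-Raphson formula: x_{n+1} = x_n - f(x_n)/f'(x_n)

Iteration 1:
  f(0.300000) = 0.865336
  f'(0.300000) = -0.895520
  x_1 = 0.300000 - 0.865336/(-0.895520) = 1.266295
Iteration 2:
  f(1.266295) = -1.303685
  f'(1.266295) = -3.486586
  x_2 = 1.266295 - (-1.303685)/(-3.486586) = 0.892380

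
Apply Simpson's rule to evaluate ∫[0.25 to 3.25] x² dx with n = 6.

f(x) = x²
a = 0.25, b = 3.25, n = 6
h = (b - a)/n = 0.500000

Simpson's rule: (h/3)[f(x₀) + 4f(x₁) + 2f(x₂) + ... + f(xₙ)]

x_0 = 0.2500, f(x_0) = 0.062500, coefficient = 1
x_1 = 0.7500, f(x_1) = 0.562500, coefficient = 4
x_2 = 1.2500, f(x_2) = 1.562500, coefficient = 2
x_3 = 1.7500, f(x_3) = 3.062500, coefficient = 4
x_4 = 2.2500, f(x_4) = 5.062500, coefficient = 2
x_5 = 2.7500, f(x_5) = 7.562500, coefficient = 4
x_6 = 3.2500, f(x_6) = 10.562500, coefficient = 1

I ≈ (0.500000/3) × 68.625000 = 11.437500
Exact value: 11.437500
Error: 0.000000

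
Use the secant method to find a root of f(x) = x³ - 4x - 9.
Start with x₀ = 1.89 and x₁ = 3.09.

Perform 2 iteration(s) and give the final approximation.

f(x) = x³ - 4x - 9
x₀ = 1.89, x₁ = 3.09

Secant formula: x_{n+1} = x_n - f(x_n)(x_n - x_{n-1})/(f(x_n) - f(x_{n-1}))

Iteration 1:
  f(1.890000) = -9.808731
  f(3.090000) = 8.143629
  x_2 = 3.090000 - 8.143629×(3.090000 - 1.890000)/(8.143629 - (-9.808731))
       = 2.545651
Iteration 2:
  f(3.090000) = 8.143629
  f(2.545651) = -2.685927
  x_3 = 2.545651 - (-2.685927)×(2.545651 - 3.090000)/(-2.685927 - 8.143629)
       = 2.680659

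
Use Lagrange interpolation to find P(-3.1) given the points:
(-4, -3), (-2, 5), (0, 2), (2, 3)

Lagrange interpolation formula:
P(x) = Σ yᵢ × Lᵢ(x)
where Lᵢ(x) = Π_{j≠i} (x - xⱼ)/(xᵢ - xⱼ)

L_0(-3.1) = (-3.1 - (-2))/(-4 - (-2)) × (-3.1 - 0)/(-4 - 0) × (-3.1 - 2)/(-4 - 2) = 0.362313
L_1(-3.1) = (-3.1 - (-4))/(-2 - (-4)) × (-3.1 - 0)/(-2 - 0) × (-3.1 - 2)/(-2 - 2) = 0.889312
L_2(-3.1) = (-3.1 - (-4))/(0 - (-4)) × (-3.1 - (-2))/(0 - (-2)) × (-3.1 - 2)/(0 - 2) = -0.315562
L_3(-3.1) = (-3.1 - (-4))/(2 - (-4)) × (-3.1 - (-2))/(2 - (-2)) × (-3.1 - 0)/(2 - 0) = 0.063938

P(-3.1) = (-3)×L_0(-3.1) + 5×L_1(-3.1) + 2×L_2(-3.1) + 3×L_3(-3.1)
P(-3.1) = 2.920312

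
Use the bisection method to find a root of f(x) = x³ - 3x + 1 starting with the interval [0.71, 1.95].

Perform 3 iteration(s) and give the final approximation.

f(x) = x³ - 3x + 1
Initial interval: [0.71, 1.95]

Iteration 1:
  c_1 = (0.710000 + 1.950000)/2 = 1.330000
  f(c_1) = f(1.330000) = -0.637363
  f(a) × f(c) ≥ 0, new interval: [1.330000, 1.950000]
Iteration 2:
  c_2 = (1.330000 + 1.950000)/2 = 1.640000
  f(c_2) = f(1.640000) = 0.490944
  f(a) × f(c) < 0, new interval: [1.330000, 1.640000]
Iteration 3:
  c_3 = (1.330000 + 1.640000)/2 = 1.485000
  f(c_3) = f(1.485000) = -0.180241
  f(a) × f(c) ≥ 0, new interval: [1.485000, 1.640000]

After 3 iteration(s), the approximation is c_3 = 1.485000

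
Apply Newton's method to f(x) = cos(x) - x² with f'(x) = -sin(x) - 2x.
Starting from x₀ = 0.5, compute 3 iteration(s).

f(x) = cos(x) - x²
f'(x) = -sin(x) - 2x
x₀ = 0.5

Newton-Raphson formula: x_{n+1} = x_n - f(x_n)/f'(x_n)

Iteration 1:
  f(0.500000) = 0.627583
  f'(0.500000) = -1.479426
  x_1 = 0.500000 - 0.627583/(-1.479426) = 0.924207
Iteration 2:
  f(0.924207) = -0.251691
  f'(0.924207) = -2.646557
  x_2 = 0.924207 - (-0.251691)/(-2.646557) = 0.829106
Iteration 3:
  f(0.829106) = -0.011881
  f'(0.829106) = -2.395539
  x_3 = 0.829106 - (-0.011881)/(-2.395539) = 0.824146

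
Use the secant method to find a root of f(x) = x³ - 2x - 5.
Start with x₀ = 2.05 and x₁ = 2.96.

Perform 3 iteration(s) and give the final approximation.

f(x) = x³ - 2x - 5
x₀ = 2.05, x₁ = 2.96

Secant formula: x_{n+1} = x_n - f(x_n)(x_n - x_{n-1})/(f(x_n) - f(x_{n-1}))

Iteration 1:
  f(2.050000) = -0.484875
  f(2.960000) = 15.014336
  x_2 = 2.960000 - 15.014336×(2.960000 - 2.050000)/(15.014336 - (-0.484875))
       = 2.078468
Iteration 2:
  f(2.960000) = 15.014336
  f(2.078468) = -0.177890
  x_3 = 2.078468 - (-0.177890)×(2.078468 - 2.960000)/(-0.177890 - 15.014336)
       = 2.088790
Iteration 3:
  f(2.078468) = -0.177890
  f(2.088790) = -0.064093
  x_4 = 2.088790 - (-0.064093)×(2.088790 - 2.078468)/(-0.064093 - (-0.177890))
       = 2.094604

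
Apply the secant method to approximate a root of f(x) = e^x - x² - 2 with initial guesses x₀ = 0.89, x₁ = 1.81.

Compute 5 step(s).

f(x) = e^x - x² - 2
x₀ = 0.89, x₁ = 1.81

Secant formula: x_{n+1} = x_n - f(x_n)(x_n - x_{n-1})/(f(x_n) - f(x_{n-1}))

Iteration 1:
  f(0.890000) = -0.356970
  f(1.810000) = 0.834347
  x_2 = 1.810000 - 0.834347×(1.810000 - 0.890000)/(0.834347 - (-0.356970))
       = 1.165672
Iteration 2:
  f(1.810000) = 0.834347
  f(1.165672) = -0.150713
  x_3 = 1.165672 - (-0.150713)×(1.165672 - 1.810000)/(-0.150713 - 0.834347)
       = 1.264253
Iteration 3:
  f(1.165672) = -0.150713
  f(1.264253) = -0.057888
  x_4 = 1.264253 - (-0.057888)×(1.264253 - 1.165672)/(-0.057888 - (-0.150713))
       = 1.325731
Iteration 4:
  f(1.264253) = -0.057888
  f(1.325731) = 0.007374
  x_5 = 1.325731 - 0.007374×(1.325731 - 1.264253)/(0.007374 - (-0.057888))
       = 1.318785
Iteration 5:
  f(1.325731) = 0.007374
  f(1.318785) = -0.000318
  x_6 = 1.318785 - (-0.000318)×(1.318785 - 1.325731)/(-0.000318 - 0.007374)
       = 1.319072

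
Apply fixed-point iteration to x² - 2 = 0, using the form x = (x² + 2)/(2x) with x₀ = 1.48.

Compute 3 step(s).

Equation: x² - 2 = 0
Fixed-point form: x = (x² + 2)/(2x)
x₀ = 1.48

x_1 = g(1.480000) = 1.415676
x_2 = g(1.415676) = 1.414214
x_3 = g(1.414214) = 1.414214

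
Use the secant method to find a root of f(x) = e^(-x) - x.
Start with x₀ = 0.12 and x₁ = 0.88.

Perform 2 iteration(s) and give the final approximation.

f(x) = e^(-x) - x
x₀ = 0.12, x₁ = 0.88

Secant formula: x_{n+1} = x_n - f(x_n)(x_n - x_{n-1})/(f(x_n) - f(x_{n-1}))

Iteration 1:
  f(0.120000) = 0.766920
  f(0.880000) = -0.465217
  x_2 = 0.880000 - (-0.465217)×(0.880000 - 0.120000)/(-0.465217 - 0.766920)
       = 0.593047
Iteration 2:
  f(0.880000) = -0.465217
  f(0.593047) = -0.040407
  x_3 = 0.593047 - (-0.040407)×(0.593047 - 0.880000)/(-0.040407 - (-0.465217))
       = 0.565753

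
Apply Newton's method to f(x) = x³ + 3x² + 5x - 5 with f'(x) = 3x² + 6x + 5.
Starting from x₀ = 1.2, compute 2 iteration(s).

f(x) = x³ + 3x² + 5x - 5
f'(x) = 3x² + 6x + 5
x₀ = 1.2

Newton-Raphson formula: x_{n+1} = x_n - f(x_n)/f'(x_n)

Iteration 1:
  f(1.200000) = 7.048000
  f'(1.200000) = 16.520000
  x_1 = 1.200000 - 7.048000/16.520000 = 0.773366
Iteration 2:
  f(0.773366) = 1.123657
  f'(0.773366) = 11.434477
  x_2 = 0.773366 - 1.123657/11.434477 = 0.675096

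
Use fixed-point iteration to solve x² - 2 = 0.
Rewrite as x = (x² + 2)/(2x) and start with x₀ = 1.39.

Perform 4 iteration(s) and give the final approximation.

Equation: x² - 2 = 0
Fixed-point form: x = (x² + 2)/(2x)
x₀ = 1.39

x_1 = g(1.390000) = 1.414424
x_2 = g(1.414424) = 1.414214
x_3 = g(1.414214) = 1.414214
x_4 = g(1.414214) = 1.414214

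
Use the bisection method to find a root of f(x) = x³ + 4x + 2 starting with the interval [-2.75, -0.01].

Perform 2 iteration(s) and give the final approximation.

f(x) = x³ + 4x + 2
Initial interval: [-2.75, -0.01]

Iteration 1:
  c_1 = (-2.750000 + (-0.010000))/2 = -1.380000
  f(c_1) = f(-1.380000) = -6.148072
  f(a) × f(c) ≥ 0, new interval: [-1.380000, -0.010000]
Iteration 2:
  c_2 = (-1.380000 + (-0.010000))/2 = -0.695000
  f(c_2) = f(-0.695000) = -1.115702
  f(a) × f(c) ≥ 0, new interval: [-0.695000, -0.010000]

After 2 iteration(s), the approximation is c_2 = -0.695000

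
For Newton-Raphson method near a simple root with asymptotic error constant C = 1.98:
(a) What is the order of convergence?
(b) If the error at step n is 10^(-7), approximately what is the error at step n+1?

(a) Newton-Raphson has quadratic (order 2) convergence near simple roots.
    This means |e_{n+1}| ≈ C|e_n|².

(b) With |e_n| = 10^(-7) and C = 1.98:
    |e_{n+1}| ≈ 1.98 × (10^(-7))² = 1.98 × 10^(-14)

(a) 2 (quadratic); (b) |e_{n+1}| ≈ 1.980e-14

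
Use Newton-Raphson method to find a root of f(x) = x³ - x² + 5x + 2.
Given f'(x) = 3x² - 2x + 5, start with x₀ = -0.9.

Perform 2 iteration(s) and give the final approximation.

f(x) = x³ - x² + 5x + 2
f'(x) = 3x² - 2x + 5
x₀ = -0.9

Newton-Raphson formula: x_{n+1} = x_n - f(x_n)/f'(x_n)

Iteration 1:
  f(-0.900000) = -4.039000
  f'(-0.900000) = 9.230000
  x_1 = -0.900000 - (-4.039000)/9.230000 = -0.462405
Iteration 2:
  f(-0.462405) = -0.624715
  f'(-0.462405) = 6.566266
  x_2 = -0.462405 - (-0.624715)/6.566266 = -0.367265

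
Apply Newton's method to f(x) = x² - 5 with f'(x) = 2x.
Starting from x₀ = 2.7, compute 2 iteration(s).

f(x) = x² - 5
f'(x) = 2x
x₀ = 2.7

Newton-Raphson formula: x_{n+1} = x_n - f(x_n)/f'(x_n)

Iteration 1:
  f(2.700000) = 2.290000
  f'(2.700000) = 5.400000
  x_1 = 2.700000 - 2.290000/5.400000 = 2.275926
Iteration 2:
  f(2.275926) = 0.179839
  f'(2.275926) = 4.551852
  x_2 = 2.275926 - 0.179839/4.551852 = 2.236417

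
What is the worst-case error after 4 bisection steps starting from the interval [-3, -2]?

Bisection error bound: |error| ≤ (b-a)/2^n
|error| ≤ (-2 - (-3))/2^4 = 1/2^4
|error| ≤ 0.0625000000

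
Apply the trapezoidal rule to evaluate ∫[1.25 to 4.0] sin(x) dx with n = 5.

f(x) = sin(x)
a = 1.25, b = 4.0, n = 5
h = (b - a)/n = 0.550000

Trapezoidal rule: (h/2)[f(x₀) + 2f(x₁) + 2f(x₂) + ... + f(xₙ)]

x_0 = 1.2500, f(x_0) = 0.948985, coefficient = 1
x_1 = 1.8000, f(x_1) = 0.973848, coefficient = 2
x_2 = 2.3500, f(x_2) = 0.711473, coefficient = 2
x_3 = 2.9000, f(x_3) = 0.239249, coefficient = 2
x_4 = 3.4500, f(x_4) = -0.303542, coefficient = 2
x_5 = 4.0000, f(x_5) = -0.756802, coefficient = 1

I ≈ (0.550000/2) × 3.434240 = 0.944416
Exact value: 0.968966
Error: 0.024550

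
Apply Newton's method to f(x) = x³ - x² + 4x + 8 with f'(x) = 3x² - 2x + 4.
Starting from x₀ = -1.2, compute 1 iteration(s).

f(x) = x³ - x² + 4x + 8
f'(x) = 3x² - 2x + 4
x₀ = -1.2

Newton-Raphson formula: x_{n+1} = x_n - f(x_n)/f'(x_n)

Iteration 1:
  f(-1.200000) = 0.032000
  f'(-1.200000) = 10.720000
  x_1 = -1.200000 - 0.032000/10.720000 = -1.202985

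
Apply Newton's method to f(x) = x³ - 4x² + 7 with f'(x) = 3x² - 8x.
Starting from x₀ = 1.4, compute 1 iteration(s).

f(x) = x³ - 4x² + 7
f'(x) = 3x² - 8x
x₀ = 1.4

Newton-Raphson formula: x_{n+1} = x_n - f(x_n)/f'(x_n)

Iteration 1:
  f(1.400000) = 1.904000
  f'(1.400000) = -5.320000
  x_1 = 1.400000 - 1.904000/(-5.320000) = 1.757895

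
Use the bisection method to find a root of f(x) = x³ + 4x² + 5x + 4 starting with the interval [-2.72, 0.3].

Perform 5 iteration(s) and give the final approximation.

f(x) = x³ + 4x² + 5x + 4
Initial interval: [-2.72, 0.3]

Iteration 1:
  c_1 = (-2.720000 + 0.300000)/2 = -1.210000
  f(c_1) = f(-1.210000) = 2.034839
  f(a) × f(c) < 0, new interval: [-2.720000, -1.210000]
Iteration 2:
  c_2 = (-2.720000 + (-1.210000))/2 = -1.965000
  f(c_2) = f(-1.965000) = 2.032593
  f(a) × f(c) < 0, new interval: [-2.720000, -1.965000]
Iteration 3:
  c_3 = (-2.720000 + (-1.965000))/2 = -2.342500
  f(c_3) = f(-2.342500) = 1.382710
  f(a) × f(c) < 0, new interval: [-2.720000, -2.342500]
Iteration 4:
  c_4 = (-2.720000 + (-2.342500))/2 = -2.531250
  f(c_4) = f(-2.531250) = 0.754364
  f(a) × f(c) < 0, new interval: [-2.720000, -2.531250]
Iteration 5:
  c_5 = (-2.720000 + (-2.531250))/2 = -2.625625
  f(c_5) = f(-2.625625) = 0.346688
  f(a) × f(c) < 0, new interval: [-2.720000, -2.625625]

After 5 iteration(s), the approximation is c_5 = -2.625625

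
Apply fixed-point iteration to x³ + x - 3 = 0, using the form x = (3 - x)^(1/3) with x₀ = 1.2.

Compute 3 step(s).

Equation: x³ + x - 3 = 0
Fixed-point form: x = (3 - x)^(1/3)
x₀ = 1.2

x_1 = g(1.200000) = 1.216440
x_2 = g(1.216440) = 1.212726
x_3 = g(1.212726) = 1.213567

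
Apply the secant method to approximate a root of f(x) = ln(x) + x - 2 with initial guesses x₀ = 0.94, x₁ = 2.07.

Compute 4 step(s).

f(x) = ln(x) + x - 2
x₀ = 0.94, x₁ = 2.07

Secant formula: x_{n+1} = x_n - f(x_n)(x_n - x_{n-1})/(f(x_n) - f(x_{n-1}))

Iteration 1:
  f(0.940000) = -1.121875
  f(2.070000) = 0.797549
  x_2 = 2.070000 - 0.797549×(2.070000 - 0.940000)/(0.797549 - (-1.121875))
       = 1.600469
Iteration 2:
  f(2.070000) = 0.797549
  f(1.600469) = 0.070765
  x_3 = 1.600469 - 0.070765×(1.600469 - 2.070000)/(0.070765 - 0.797549)
       = 1.554752
Iteration 3:
  f(1.600469) = 0.070765
  f(1.554752) = -0.003933
  x_4 = 1.554752 - (-0.003933)×(1.554752 - 1.600469)/(-0.003933 - 0.070765)
       = 1.557158
Iteration 4:
  f(1.554752) = -0.003933
  f(1.557158) = 0.000021
  x_5 = 1.557158 - 0.000021×(1.557158 - 1.554752)/(0.000021 - (-0.003933))
       = 1.557146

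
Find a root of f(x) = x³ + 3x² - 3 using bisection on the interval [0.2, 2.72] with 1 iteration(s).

f(x) = x³ + 3x² - 3
Initial interval: [0.2, 2.72]

Iteration 1:
  c_1 = (0.200000 + 2.720000)/2 = 1.460000
  f(c_1) = f(1.460000) = 6.506936
  f(a) × f(c) < 0, new interval: [0.200000, 1.460000]

After 1 iteration(s), the approximation is c_1 = 1.460000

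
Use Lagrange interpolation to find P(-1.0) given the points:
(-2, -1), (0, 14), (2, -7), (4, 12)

Lagrange interpolation formula:
P(x) = Σ yᵢ × Lᵢ(x)
where Lᵢ(x) = Π_{j≠i} (x - xⱼ)/(xᵢ - xⱼ)

L_0(-1.0) = (-1.0 - 0)/(-2 - 0) × (-1.0 - 2)/(-2 - 2) × (-1.0 - 4)/(-2 - 4) = 0.312500
L_1(-1.0) = (-1.0 - (-2))/(0 - (-2)) × (-1.0 - 2)/(0 - 2) × (-1.0 - 4)/(0 - 4) = 0.937500
L_2(-1.0) = (-1.0 - (-2))/(2 - (-2)) × (-1.0 - 0)/(2 - 0) × (-1.0 - 4)/(2 - 4) = -0.312500
L_3(-1.0) = (-1.0 - (-2))/(4 - (-2)) × (-1.0 - 0)/(4 - 0) × (-1.0 - 2)/(4 - 2) = 0.062500

P(-1.0) = (-1)×L_0(-1.0) + 14×L_1(-1.0) + (-7)×L_2(-1.0) + 12×L_3(-1.0)
P(-1.0) = 15.750000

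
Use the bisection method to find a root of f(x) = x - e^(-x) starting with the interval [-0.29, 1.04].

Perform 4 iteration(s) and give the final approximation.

f(x) = x - e^(-x)
Initial interval: [-0.29, 1.04]

Iteration 1:
  c_1 = (-0.290000 + 1.040000)/2 = 0.375000
  f(c_1) = f(0.375000) = -0.312289
  f(a) × f(c) ≥ 0, new interval: [0.375000, 1.040000]
Iteration 2:
  c_2 = (0.375000 + 1.040000)/2 = 0.707500
  f(c_2) = f(0.707500) = 0.214625
  f(a) × f(c) < 0, new interval: [0.375000, 0.707500]
Iteration 3:
  c_3 = (0.375000 + 0.707500)/2 = 0.541250
  f(c_3) = f(0.541250) = -0.040770
  f(a) × f(c) ≥ 0, new interval: [0.541250, 0.707500]
Iteration 4:
  c_4 = (0.541250 + 0.707500)/2 = 0.624375
  f(c_4) = f(0.624375) = 0.088779
  f(a) × f(c) < 0, new interval: [0.541250, 0.624375]

After 4 iteration(s), the approximation is c_4 = 0.624375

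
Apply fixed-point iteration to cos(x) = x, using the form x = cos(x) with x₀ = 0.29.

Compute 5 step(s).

Equation: cos(x) = x
Fixed-point form: x = cos(x)
x₀ = 0.29

x_1 = g(0.290000) = 0.958244
x_2 = g(0.958244) = 0.574958
x_3 = g(0.574958) = 0.839215
x_4 = g(0.839215) = 0.668047
x_5 = g(0.668047) = 0.785033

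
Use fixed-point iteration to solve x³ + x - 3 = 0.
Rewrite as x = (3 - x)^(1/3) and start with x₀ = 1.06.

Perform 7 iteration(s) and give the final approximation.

Equation: x³ + x - 3 = 0
Fixed-point form: x = (3 - x)^(1/3)
x₀ = 1.06

x_1 = g(1.060000) = 1.247194
x_2 = g(1.247194) = 1.205715
x_3 = g(1.205715) = 1.215152
x_4 = g(1.215152) = 1.213018
x_5 = g(1.213018) = 1.213501
x_6 = g(1.213501) = 1.213391
x_7 = g(1.213391) = 1.213416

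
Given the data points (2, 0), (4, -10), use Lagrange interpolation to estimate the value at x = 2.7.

Lagrange interpolation formula:
P(x) = Σ yᵢ × Lᵢ(x)
where Lᵢ(x) = Π_{j≠i} (x - xⱼ)/(xᵢ - xⱼ)

L_0(2.7) = (2.7 - 4)/(2 - 4) = 0.650000
L_1(2.7) = (2.7 - 2)/(4 - 2) = 0.350000

P(2.7) = 0×L_0(2.7) + (-10)×L_1(2.7)
P(2.7) = -3.500000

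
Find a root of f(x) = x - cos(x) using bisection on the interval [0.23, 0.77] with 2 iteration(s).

f(x) = x - cos(x)
Initial interval: [0.23, 0.77]

Iteration 1:
  c_1 = (0.230000 + 0.770000)/2 = 0.500000
  f(c_1) = f(0.500000) = -0.377583
  f(a) × f(c) ≥ 0, new interval: [0.500000, 0.770000]
Iteration 2:
  c_2 = (0.500000 + 0.770000)/2 = 0.635000
  f(c_2) = f(0.635000) = -0.170072
  f(a) × f(c) ≥ 0, new interval: [0.635000, 0.770000]

After 2 iteration(s), the approximation is c_2 = 0.635000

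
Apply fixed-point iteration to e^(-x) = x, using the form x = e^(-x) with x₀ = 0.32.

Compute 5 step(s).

Equation: e^(-x) = x
Fixed-point form: x = e^(-x)
x₀ = 0.32

x_1 = g(0.320000) = 0.726149
x_2 = g(0.726149) = 0.483768
x_3 = g(0.483768) = 0.616456
x_4 = g(0.616456) = 0.539854
x_5 = g(0.539854) = 0.582833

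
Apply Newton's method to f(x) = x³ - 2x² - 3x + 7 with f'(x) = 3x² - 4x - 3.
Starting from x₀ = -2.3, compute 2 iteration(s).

f(x) = x³ - 2x² - 3x + 7
f'(x) = 3x² - 4x - 3
x₀ = -2.3

Newton-Raphson formula: x_{n+1} = x_n - f(x_n)/f'(x_n)

Iteration 1:
  f(-2.300000) = -8.847000
  f'(-2.300000) = 22.070000
  x_1 = -2.300000 - (-8.847000)/22.070000 = -1.899139
Iteration 2:
  f(-1.899139) = -1.365722
  f'(-1.899139) = 15.416744
  x_2 = -1.899139 - (-1.365722)/15.416744 = -1.810552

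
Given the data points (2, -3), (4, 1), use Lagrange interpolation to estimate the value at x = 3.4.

Lagrange interpolation formula:
P(x) = Σ yᵢ × Lᵢ(x)
where Lᵢ(x) = Π_{j≠i} (x - xⱼ)/(xᵢ - xⱼ)

L_0(3.4) = (3.4 - 4)/(2 - 4) = 0.300000
L_1(3.4) = (3.4 - 2)/(4 - 2) = 0.700000

P(3.4) = (-3)×L_0(3.4) + 1×L_1(3.4)
P(3.4) = -0.200000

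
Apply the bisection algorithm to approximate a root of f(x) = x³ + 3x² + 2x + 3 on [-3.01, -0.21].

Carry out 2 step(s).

f(x) = x³ + 3x² + 2x + 3
Initial interval: [-3.01, -0.21]

Iteration 1:
  c_1 = (-3.010000 + (-0.210000))/2 = -1.610000
  f(c_1) = f(-1.610000) = 3.383019
  f(a) × f(c) < 0, new interval: [-3.010000, -1.610000]
Iteration 2:
  c_2 = (-3.010000 + (-1.610000))/2 = -2.310000
  f(c_2) = f(-2.310000) = 2.061909
  f(a) × f(c) < 0, new interval: [-3.010000, -2.310000]

After 2 iteration(s), the approximation is c_2 = -2.310000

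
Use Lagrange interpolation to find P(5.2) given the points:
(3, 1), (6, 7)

Lagrange interpolation formula:
P(x) = Σ yᵢ × Lᵢ(x)
where Lᵢ(x) = Π_{j≠i} (x - xⱼ)/(xᵢ - xⱼ)

L_0(5.2) = (5.2 - 6)/(3 - 6) = 0.266667
L_1(5.2) = (5.2 - 3)/(6 - 3) = 0.733333

P(5.2) = 1×L_0(5.2) + 7×L_1(5.2)
P(5.2) = 5.400000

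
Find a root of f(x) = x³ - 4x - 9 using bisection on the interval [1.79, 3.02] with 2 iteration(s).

f(x) = x³ - 4x - 9
Initial interval: [1.79, 3.02]

Iteration 1:
  c_1 = (1.790000 + 3.020000)/2 = 2.405000
  f(c_1) = f(2.405000) = -4.709420
  f(a) × f(c) ≥ 0, new interval: [2.405000, 3.020000]
Iteration 2:
  c_2 = (2.405000 + 3.020000)/2 = 2.712500
  f(c_2) = f(2.712500) = 0.107643
  f(a) × f(c) < 0, new interval: [2.405000, 2.712500]

After 2 iteration(s), the approximation is c_2 = 2.712500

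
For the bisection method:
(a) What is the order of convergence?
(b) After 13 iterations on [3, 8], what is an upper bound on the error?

(a) Bisection has linear (order 1) convergence; the error is halved each step.

(b) Error bound = (b-a)/2^n = (8 - 3)/2^{13}
    = 5/2^{13}

(a) 1 (linear); (b) error ≤ 6.10e-04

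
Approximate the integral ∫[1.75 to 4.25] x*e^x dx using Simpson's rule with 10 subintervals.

f(x) = x*e^x
a = 1.75, b = 4.25, n = 10
h = (b - a)/n = 0.250000

Simpson's rule: (h/3)[f(x₀) + 4f(x₁) + 2f(x₂) + ... + f(xₙ)]

x_0 = 1.7500, f(x_0) = 10.070555, coefficient = 1
x_1 = 2.0000, f(x_1) = 14.778112, coefficient = 4
x_2 = 2.2500, f(x_2) = 21.347406, coefficient = 2
x_3 = 2.5000, f(x_3) = 30.456235, coefficient = 4
x_4 = 2.7500, f(x_4) = 43.017238, coefficient = 2
x_5 = 3.0000, f(x_5) = 60.256611, coefficient = 4
x_6 = 3.2500, f(x_6) = 83.818605, coefficient = 2
x_7 = 3.5000, f(x_7) = 115.904082, coefficient = 4
x_8 = 3.7500, f(x_8) = 159.454058, coefficient = 2
x_9 = 4.0000, f(x_9) = 218.392600, coefficient = 4
x_10 = 4.2500, f(x_10) = 297.948002, coefficient = 1

I ≈ (0.250000/3) × 2682.443728 = 223.536977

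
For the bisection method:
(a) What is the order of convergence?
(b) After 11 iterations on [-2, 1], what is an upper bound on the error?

(a) Bisection has linear (order 1) convergence; the error is halved each step.

(b) Error bound = (b-a)/2^n = (1 - (-2))/2^{11}
    = 3/2^{11}

(a) 1 (linear); (b) error ≤ 1.46e-03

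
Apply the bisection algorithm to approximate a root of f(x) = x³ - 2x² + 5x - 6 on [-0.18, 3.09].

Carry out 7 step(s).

f(x) = x³ - 2x² + 5x - 6
Initial interval: [-0.18, 3.09]

Iteration 1:
  c_1 = (-0.180000 + 3.090000)/2 = 1.455000
  f(c_1) = f(1.455000) = 0.121221
  f(a) × f(c) < 0, new interval: [-0.180000, 1.455000]
Iteration 2:
  c_2 = (-0.180000 + 1.455000)/2 = 0.637500
  f(c_2) = f(0.637500) = -3.366229
  f(a) × f(c) ≥ 0, new interval: [0.637500, 1.455000]
Iteration 3:
  c_3 = (0.637500 + 1.455000)/2 = 1.046250
  f(c_3) = f(1.046250) = -1.812762
  f(a) × f(c) ≥ 0, new interval: [1.046250, 1.455000]
Iteration 4:
  c_4 = (1.046250 + 1.455000)/2 = 1.250625
  f(c_4) = f(1.250625) = -0.918945
  f(a) × f(c) ≥ 0, new interval: [1.250625, 1.455000]
Iteration 5:
  c_5 = (1.250625 + 1.455000)/2 = 1.352812
  f(c_5) = f(1.352812) = -0.420356
  f(a) × f(c) ≥ 0, new interval: [1.352812, 1.455000]
Iteration 6:
  c_6 = (1.352812 + 1.455000)/2 = 1.403906
  f(c_6) = f(1.403906) = -0.155341
  f(a) × f(c) ≥ 0, new interval: [1.403906, 1.455000]
Iteration 7:
  c_7 = (1.403906 + 1.455000)/2 = 1.429453
  f(c_7) = f(1.429453) = -0.018553
  f(a) × f(c) ≥ 0, new interval: [1.429453, 1.455000]

After 7 iteration(s), the approximation is c_7 = 1.429453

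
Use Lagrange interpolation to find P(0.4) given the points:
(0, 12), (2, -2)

Lagrange interpolation formula:
P(x) = Σ yᵢ × Lᵢ(x)
where Lᵢ(x) = Π_{j≠i} (x - xⱼ)/(xᵢ - xⱼ)

L_0(0.4) = (0.4 - 2)/(0 - 2) = 0.800000
L_1(0.4) = (0.4 - 0)/(2 - 0) = 0.200000

P(0.4) = 12×L_0(0.4) + (-2)×L_1(0.4)
P(0.4) = 9.200000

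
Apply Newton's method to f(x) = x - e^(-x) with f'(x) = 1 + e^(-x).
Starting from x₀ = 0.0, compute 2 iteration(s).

f(x) = x - e^(-x)
f'(x) = 1 + e^(-x)
x₀ = 0.0

Newton-Raphson formula: x_{n+1} = x_n - f(x_n)/f'(x_n)

Iteration 1:
  f(0.000000) = -1.000000
  f'(0.000000) = 2.000000
  x_1 = 0.000000 - (-1.000000)/2.000000 = 0.500000
Iteration 2:
  f(0.500000) = -0.106531
  f'(0.500000) = 1.606531
  x_2 = 0.500000 - (-0.106531)/1.606531 = 0.566311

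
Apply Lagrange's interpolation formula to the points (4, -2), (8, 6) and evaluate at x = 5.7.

Lagrange interpolation formula:
P(x) = Σ yᵢ × Lᵢ(x)
where Lᵢ(x) = Π_{j≠i} (x - xⱼ)/(xᵢ - xⱼ)

L_0(5.7) = (5.7 - 8)/(4 - 8) = 0.575000
L_1(5.7) = (5.7 - 4)/(8 - 4) = 0.425000

P(5.7) = (-2)×L_0(5.7) + 6×L_1(5.7)
P(5.7) = 1.400000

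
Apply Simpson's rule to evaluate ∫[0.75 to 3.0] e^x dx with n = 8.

f(x) = e^x
a = 0.75, b = 3.0, n = 8
h = (b - a)/n = 0.281250

Simpson's rule: (h/3)[f(x₀) + 4f(x₁) + 2f(x₂) + ... + f(xₙ)]

x_0 = 0.7500, f(x_0) = 2.117000, coefficient = 1
x_1 = 1.0312, f(x_1) = 2.804569, coefficient = 4
x_2 = 1.3125, f(x_2) = 3.715451, coefficient = 2
x_3 = 1.5938, f(x_3) = 4.922173, coefficient = 4
x_4 = 1.8750, f(x_4) = 6.520819, coefficient = 2
x_5 = 2.1562, f(x_5) = 8.638682, coefficient = 4
x_6 = 2.4375, f(x_6) = 11.444394, coefficient = 2
x_7 = 2.7188, f(x_7) = 15.161359, coefficient = 4
x_8 = 3.0000, f(x_8) = 20.085537, coefficient = 1

I ≈ (0.281250/3) × 191.670994 = 17.969156
Exact value: 17.968537
Error: 0.000619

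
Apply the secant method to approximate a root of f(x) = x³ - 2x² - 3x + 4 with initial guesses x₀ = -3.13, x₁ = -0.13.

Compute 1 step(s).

f(x) = x³ - 2x² - 3x + 4
x₀ = -3.13, x₁ = -0.13

Secant formula: x_{n+1} = x_n - f(x_n)(x_n - x_{n-1})/(f(x_n) - f(x_{n-1}))

Iteration 1:
  f(-3.130000) = -36.868097
  f(-0.130000) = 4.354003
  x_2 = -0.130000 - 4.354003×(-0.130000 - (-3.130000))/(4.354003 - (-36.868097))
       = -0.446869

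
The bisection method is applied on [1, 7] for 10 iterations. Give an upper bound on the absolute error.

Bisection error bound: |error| ≤ (b-a)/2^n
|error| ≤ (7 - 1)/2^10 = 6/2^10
|error| ≤ 0.0058593750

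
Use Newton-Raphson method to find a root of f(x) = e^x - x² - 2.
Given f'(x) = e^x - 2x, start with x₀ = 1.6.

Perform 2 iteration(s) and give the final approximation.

f(x) = e^x - x² - 2
f'(x) = e^x - 2x
x₀ = 1.6

Newton-Raphson formula: x_{n+1} = x_n - f(x_n)/f'(x_n)

Iteration 1:
  f(1.600000) = 0.393032
  f'(1.600000) = 1.753032
  x_1 = 1.600000 - 0.393032/1.753032 = 1.375799
Iteration 2:
  f(1.375799) = 0.065415
  f'(1.375799) = 1.206639
  x_2 = 1.375799 - 0.065415/1.206639 = 1.321586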